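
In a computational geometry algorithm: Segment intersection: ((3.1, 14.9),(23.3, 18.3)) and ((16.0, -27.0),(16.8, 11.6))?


Cross products: d1=531.46, d2=-245.54, d3=-890.24, d4=-113.24
d1*d2 < 0 and d3*d4 < 0? no

No, they don't intersect


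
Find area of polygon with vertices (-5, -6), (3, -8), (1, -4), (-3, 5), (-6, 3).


Shoelace sum: ((-5)*(-8) - 3*(-6)) + (3*(-4) - 1*(-8)) + (1*5 - (-3)*(-4)) + ((-3)*3 - (-6)*5) + ((-6)*(-6) - (-5)*3)
= 119
Area = |119|/2 = 59.5

59.5


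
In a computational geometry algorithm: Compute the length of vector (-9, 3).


|u| = sqrt((-9)^2 + 3^2) = sqrt(90) = 9.4868

9.4868


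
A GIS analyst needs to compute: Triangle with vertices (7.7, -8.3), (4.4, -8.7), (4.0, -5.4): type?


Side lengths squared: AB^2=11.05, BC^2=11.05, CA^2=22.1
Sorted: [11.05, 11.05, 22.1]
By sides: Isosceles, By angles: Right

Isosceles, Right


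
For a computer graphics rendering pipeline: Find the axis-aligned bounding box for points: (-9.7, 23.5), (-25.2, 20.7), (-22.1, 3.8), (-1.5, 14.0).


x range: [-25.2, -1.5]
y range: [3.8, 23.5]
Bounding box: (-25.2,3.8) to (-1.5,23.5)

(-25.2,3.8) to (-1.5,23.5)


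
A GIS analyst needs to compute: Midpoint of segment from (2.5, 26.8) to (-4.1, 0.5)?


M = ((2.5+(-4.1))/2, (26.8+0.5)/2)
= (-0.8, 13.65)

(-0.8, 13.65)


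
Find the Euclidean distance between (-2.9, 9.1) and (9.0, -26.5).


dx=11.9, dy=-35.6
d^2 = 11.9^2 + (-35.6)^2 = 1408.97
d = sqrt(1408.97) = 37.5362

37.5362


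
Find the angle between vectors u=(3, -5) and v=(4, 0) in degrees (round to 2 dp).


u.v = 12, |u| = sqrt(34) = 5.831, |v| = sqrt(16) = 4
cos(theta) = u.v/(|u||v|) = 12/sqrt(544) = 0.514496
theta = acos(0.514496) = 59.04 degrees

59.04 degrees


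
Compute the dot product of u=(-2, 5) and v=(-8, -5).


u . v = u_x*v_x + u_y*v_y = (-2)*(-8) + 5*(-5)
= 16 + (-25) = -9

-9


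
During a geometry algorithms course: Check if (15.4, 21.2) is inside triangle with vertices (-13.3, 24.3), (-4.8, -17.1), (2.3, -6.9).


Cross products: AB x AP = 1161.83, BC x BP = 65.89, CA x CP = -847.08
All same sign? no

No, outside


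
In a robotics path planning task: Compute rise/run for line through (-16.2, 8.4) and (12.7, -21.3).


slope = (y2-y1)/(x2-x1) = ((-21.3)-8.4)/(12.7-(-16.2)) = (-29.7)/28.9 = -1.0277

-1.0277


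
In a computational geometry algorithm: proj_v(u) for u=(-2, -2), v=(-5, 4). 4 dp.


u.v = 2, |v| = sqrt(41) = 6.4031
Scalar projection = u.v / |v| = 2 / sqrt(41) = 0.3123

0.3123


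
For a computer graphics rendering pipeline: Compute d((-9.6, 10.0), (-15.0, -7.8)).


dx=-5.4, dy=-17.8
d^2 = (-5.4)^2 + (-17.8)^2 = 346
d = sqrt(346) = 18.6011

18.6011


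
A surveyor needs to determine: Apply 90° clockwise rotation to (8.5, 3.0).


90° CW: (x,y) -> (y, -x)
(8.5,3) -> (3, -8.5)

(3, -8.5)


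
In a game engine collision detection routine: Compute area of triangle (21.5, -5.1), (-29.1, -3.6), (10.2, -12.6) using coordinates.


Area = |x_A(y_B-y_C) + x_B(y_C-y_A) + x_C(y_A-y_B)|/2
= |193.5 + 218.25 + (-15.3)|/2
= 396.45/2 = 198.225

198.225


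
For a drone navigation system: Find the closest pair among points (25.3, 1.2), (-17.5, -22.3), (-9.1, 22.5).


d(P0,P1) = 48.8271, d(P0,P2) = 40.4605, d(P1,P2) = 45.5807
Closest: P0 and P2

Closest pair: (25.3, 1.2) and (-9.1, 22.5), distance = 40.4605


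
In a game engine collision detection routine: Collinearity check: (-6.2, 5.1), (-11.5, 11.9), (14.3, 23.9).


Cross product: ((-11.5)-(-6.2))*(23.9-5.1) - (11.9-5.1)*(14.3-(-6.2))
= -239.04

No, not collinear


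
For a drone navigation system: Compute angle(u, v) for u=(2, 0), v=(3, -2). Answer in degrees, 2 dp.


u.v = 6, |u| = sqrt(4) = 2, |v| = sqrt(13) = 3.6056
cos(theta) = u.v/(|u||v|) = 6/sqrt(52) = 0.83205
theta = acos(0.83205) = 33.69 degrees

33.69 degrees


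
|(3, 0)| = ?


|u| = sqrt(3^2 + 0^2) = sqrt(9) = 3

3


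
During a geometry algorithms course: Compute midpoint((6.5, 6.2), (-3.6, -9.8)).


M = ((6.5+(-3.6))/2, (6.2+(-9.8))/2)
= (1.45, -1.8)

(1.45, -1.8)


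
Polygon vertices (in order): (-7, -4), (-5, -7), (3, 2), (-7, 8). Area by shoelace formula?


Shoelace sum: ((-7)*(-7) - (-5)*(-4)) + ((-5)*2 - 3*(-7)) + (3*8 - (-7)*2) + ((-7)*(-4) - (-7)*8)
= 162
Area = |162|/2 = 81

81


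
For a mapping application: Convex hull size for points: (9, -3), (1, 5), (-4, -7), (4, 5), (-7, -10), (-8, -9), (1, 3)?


Convex hull vertices (CCW): (-8, -9), (-7, -10), (9, -3), (4, 5), (1, 5)
Count = 5

5


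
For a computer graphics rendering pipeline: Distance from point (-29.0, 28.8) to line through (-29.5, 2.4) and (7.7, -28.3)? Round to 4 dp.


|cross product| = 997.43
|line direction| = sqrt(2326.33) = 48.232
Distance = 997.43/sqrt(2326.33) = 20.6798

20.6798


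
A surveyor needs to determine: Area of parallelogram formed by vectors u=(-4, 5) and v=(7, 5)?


|u x v| = |(-4)*5 - 5*7|
= |(-20) - 35| = 55

55


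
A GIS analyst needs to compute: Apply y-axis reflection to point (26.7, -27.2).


Reflection over y-axis: (x,y) -> (-x,y)
(26.7, -27.2) -> (-26.7, -27.2)

(-26.7, -27.2)


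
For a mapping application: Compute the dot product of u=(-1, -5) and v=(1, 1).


u . v = u_x*v_x + u_y*v_y = (-1)*1 + (-5)*1
= (-1) + (-5) = -6

-6


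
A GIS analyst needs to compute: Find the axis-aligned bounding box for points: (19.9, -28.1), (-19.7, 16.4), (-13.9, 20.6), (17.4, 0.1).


x range: [-19.7, 19.9]
y range: [-28.1, 20.6]
Bounding box: (-19.7,-28.1) to (19.9,20.6)

(-19.7,-28.1) to (19.9,20.6)


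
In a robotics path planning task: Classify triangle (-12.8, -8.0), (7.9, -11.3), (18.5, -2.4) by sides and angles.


Side lengths squared: AB^2=439.38, BC^2=191.57, CA^2=1011.05
Sorted: [191.57, 439.38, 1011.05]
By sides: Scalene, By angles: Obtuse

Scalene, Obtuse


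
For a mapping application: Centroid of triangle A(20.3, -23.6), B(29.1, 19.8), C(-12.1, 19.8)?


Centroid = ((x_A+x_B+x_C)/3, (y_A+y_B+y_C)/3)
= ((20.3+29.1+(-12.1))/3, ((-23.6)+19.8+19.8)/3)
= (12.4333, 5.3333)

(12.4333, 5.3333)


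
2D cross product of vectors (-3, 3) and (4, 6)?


u x v = u_x*v_y - u_y*v_x = (-3)*6 - 3*4
= (-18) - 12 = -30

-30


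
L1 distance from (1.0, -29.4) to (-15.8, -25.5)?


|1-(-15.8)| + |(-29.4)-(-25.5)| = 16.8 + 3.9 = 20.7

20.7


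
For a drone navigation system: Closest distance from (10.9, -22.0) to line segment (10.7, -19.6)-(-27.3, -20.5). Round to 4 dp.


Project P onto AB: t = 0 (clamped to [0,1])
Closest point on segment: (10.7, -19.6)
Distance: 2.4083

2.4083


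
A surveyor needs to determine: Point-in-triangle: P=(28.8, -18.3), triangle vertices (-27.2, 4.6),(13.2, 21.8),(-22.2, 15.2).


Cross products: AB x AP = -1888.36, BC x BP = 1522.5, CA x CP = 708.1
All same sign? no

No, outside


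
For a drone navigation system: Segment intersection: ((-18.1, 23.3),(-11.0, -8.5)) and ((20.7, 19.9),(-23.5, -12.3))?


Cross products: d1=-1399.64, d2=234.54, d3=1209.7, d4=-424.48
d1*d2 < 0 and d3*d4 < 0? yes

Yes, they intersect


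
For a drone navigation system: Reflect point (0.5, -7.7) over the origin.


Reflection over origin: (x,y) -> (-x,-y)
(0.5, -7.7) -> (-0.5, 7.7)

(-0.5, 7.7)


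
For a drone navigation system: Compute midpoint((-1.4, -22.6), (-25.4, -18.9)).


M = (((-1.4)+(-25.4))/2, ((-22.6)+(-18.9))/2)
= (-13.4, -20.75)

(-13.4, -20.75)


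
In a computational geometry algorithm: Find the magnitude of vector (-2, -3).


|u| = sqrt((-2)^2 + (-3)^2) = sqrt(13) = 3.6056

3.6056


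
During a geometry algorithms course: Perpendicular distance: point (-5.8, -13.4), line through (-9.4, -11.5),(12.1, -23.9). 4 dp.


|cross product| = 3.79
|line direction| = sqrt(616.01) = 24.8195
Distance = 3.79/sqrt(616.01) = 0.1527

0.1527


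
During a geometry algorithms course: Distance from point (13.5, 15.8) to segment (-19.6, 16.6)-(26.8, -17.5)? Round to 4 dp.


Project P onto AB: t = 0.4714 (clamped to [0,1])
Closest point on segment: (2.2739, 0.5246)
Distance: 18.9569

18.9569


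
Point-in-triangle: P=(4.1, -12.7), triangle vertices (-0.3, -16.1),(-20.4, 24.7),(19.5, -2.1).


Cross products: AB x AP = -247.86, BC x BP = -835.66, CA x CP = -5.72
All same sign? yes

Yes, inside


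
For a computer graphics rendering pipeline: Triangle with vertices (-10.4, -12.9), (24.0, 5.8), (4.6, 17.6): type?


Side lengths squared: AB^2=1533.05, BC^2=515.6, CA^2=1155.25
Sorted: [515.6, 1155.25, 1533.05]
By sides: Scalene, By angles: Acute

Scalene, Acute


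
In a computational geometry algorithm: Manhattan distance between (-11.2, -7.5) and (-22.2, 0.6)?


|(-11.2)-(-22.2)| + |(-7.5)-0.6| = 11 + 8.1 = 19.1

19.1


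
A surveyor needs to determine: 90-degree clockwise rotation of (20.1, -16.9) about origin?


90° CW: (x,y) -> (y, -x)
(20.1,-16.9) -> (-16.9, -20.1)

(-16.9, -20.1)


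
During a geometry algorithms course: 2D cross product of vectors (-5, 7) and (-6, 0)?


u x v = u_x*v_y - u_y*v_x = (-5)*0 - 7*(-6)
= 0 - (-42) = 42

42


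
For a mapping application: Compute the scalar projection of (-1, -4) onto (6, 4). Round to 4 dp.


u.v = -22, |v| = sqrt(52) = 7.2111
Scalar projection = u.v / |v| = -22 / sqrt(52) = -3.0509

-3.0509


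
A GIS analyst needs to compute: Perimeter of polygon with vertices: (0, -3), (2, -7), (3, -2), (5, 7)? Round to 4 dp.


Sides: (0, -3)->(2, -7): sqrt(20) = 4.472136, (2, -7)->(3, -2): sqrt(26) = 5.09902, (3, -2)->(5, 7): sqrt(85) = 9.219544, (5, 7)->(0, -3): sqrt(125) = 11.18034
Sum = 29.97104
Perimeter = 29.971

29.971


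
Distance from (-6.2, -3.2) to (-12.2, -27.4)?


dx=-6, dy=-24.2
d^2 = (-6)^2 + (-24.2)^2 = 621.64
d = sqrt(621.64) = 24.9327

24.9327


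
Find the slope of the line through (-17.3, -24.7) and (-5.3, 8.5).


slope = (y2-y1)/(x2-x1) = (8.5-(-24.7))/((-5.3)-(-17.3)) = 33.2/12 = 2.7667

2.7667


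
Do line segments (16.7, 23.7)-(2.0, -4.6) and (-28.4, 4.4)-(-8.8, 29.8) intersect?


Cross products: d1=-767.26, d2=-948.56, d3=-992.62, d4=-811.32
d1*d2 < 0 and d3*d4 < 0? no

No, they don't intersect


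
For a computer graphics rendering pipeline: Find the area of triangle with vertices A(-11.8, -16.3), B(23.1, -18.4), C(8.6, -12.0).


Area = |x_A(y_B-y_C) + x_B(y_C-y_A) + x_C(y_A-y_B)|/2
= |75.52 + 99.33 + 18.06|/2
= 192.91/2 = 96.455

96.455


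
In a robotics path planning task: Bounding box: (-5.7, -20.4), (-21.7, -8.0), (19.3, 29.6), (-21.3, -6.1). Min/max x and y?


x range: [-21.7, 19.3]
y range: [-20.4, 29.6]
Bounding box: (-21.7,-20.4) to (19.3,29.6)

(-21.7,-20.4) to (19.3,29.6)


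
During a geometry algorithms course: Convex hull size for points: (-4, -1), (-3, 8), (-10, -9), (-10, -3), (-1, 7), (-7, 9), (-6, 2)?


Convex hull vertices (CCW): (-10, -9), (-4, -1), (-1, 7), (-3, 8), (-7, 9), (-10, -3)
Count = 6

6


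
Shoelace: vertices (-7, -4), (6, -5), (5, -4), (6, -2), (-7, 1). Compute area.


Shoelace sum: ((-7)*(-5) - 6*(-4)) + (6*(-4) - 5*(-5)) + (5*(-2) - 6*(-4)) + (6*1 - (-7)*(-2)) + ((-7)*(-4) - (-7)*1)
= 101
Area = |101|/2 = 50.5

50.5


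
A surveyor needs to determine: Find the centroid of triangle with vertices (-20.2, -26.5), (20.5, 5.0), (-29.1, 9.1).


Centroid = ((x_A+x_B+x_C)/3, (y_A+y_B+y_C)/3)
= (((-20.2)+20.5+(-29.1))/3, ((-26.5)+5+9.1)/3)
= (-9.6, -4.1333)

(-9.6, -4.1333)


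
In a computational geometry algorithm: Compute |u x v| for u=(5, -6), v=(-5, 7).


|u x v| = |5*7 - (-6)*(-5)|
= |35 - 30| = 5

5


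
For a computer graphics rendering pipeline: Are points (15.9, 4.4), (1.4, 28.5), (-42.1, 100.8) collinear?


Cross product: (1.4-15.9)*(100.8-4.4) - (28.5-4.4)*((-42.1)-15.9)
= 0

Yes, collinear


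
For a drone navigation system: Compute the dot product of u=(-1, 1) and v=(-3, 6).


u . v = u_x*v_x + u_y*v_y = (-1)*(-3) + 1*6
= 3 + 6 = 9

9


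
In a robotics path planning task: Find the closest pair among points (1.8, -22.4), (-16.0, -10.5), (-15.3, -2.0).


d(P0,P1) = 21.4114, d(P0,P2) = 26.619, d(P1,P2) = 8.5288
Closest: P1 and P2

Closest pair: (-16.0, -10.5) and (-15.3, -2.0), distance = 8.5288


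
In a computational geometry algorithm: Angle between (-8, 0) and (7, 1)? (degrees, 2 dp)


u.v = -56, |u| = sqrt(64) = 8, |v| = sqrt(50) = 7.0711
cos(theta) = u.v/(|u||v|) = -56/sqrt(3200) = -0.989949
theta = acos(-0.989949) = 171.87 degrees

171.87 degrees


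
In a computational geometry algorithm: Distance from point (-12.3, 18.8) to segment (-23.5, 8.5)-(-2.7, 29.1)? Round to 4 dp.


Project P onto AB: t = 0.5194 (clamped to [0,1])
Closest point on segment: (-12.6961, 19.2)
Distance: 0.5629

0.5629


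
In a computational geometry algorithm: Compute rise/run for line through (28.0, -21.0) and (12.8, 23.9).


slope = (y2-y1)/(x2-x1) = (23.9-(-21))/(12.8-28) = 44.9/(-15.2) = -2.9539

-2.9539


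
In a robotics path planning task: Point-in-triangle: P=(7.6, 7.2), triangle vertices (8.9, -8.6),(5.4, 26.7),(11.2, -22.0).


Cross products: AB x AP = -9.41, BC x BP = -5.96, CA x CP = -18.92
All same sign? yes

Yes, inside


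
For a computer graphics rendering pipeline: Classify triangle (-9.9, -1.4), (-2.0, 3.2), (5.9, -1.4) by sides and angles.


Side lengths squared: AB^2=83.57, BC^2=83.57, CA^2=249.64
Sorted: [83.57, 83.57, 249.64]
By sides: Isosceles, By angles: Obtuse

Isosceles, Obtuse


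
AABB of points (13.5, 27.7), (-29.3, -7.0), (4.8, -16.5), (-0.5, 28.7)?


x range: [-29.3, 13.5]
y range: [-16.5, 28.7]
Bounding box: (-29.3,-16.5) to (13.5,28.7)

(-29.3,-16.5) to (13.5,28.7)


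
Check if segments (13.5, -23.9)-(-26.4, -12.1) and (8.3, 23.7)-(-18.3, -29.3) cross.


Cross products: d1=1541.76, d2=-886.82, d3=-1837.88, d4=590.7
d1*d2 < 0 and d3*d4 < 0? yes

Yes, they intersect


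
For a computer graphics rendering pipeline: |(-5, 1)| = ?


|u| = sqrt((-5)^2 + 1^2) = sqrt(26) = 5.099

5.099


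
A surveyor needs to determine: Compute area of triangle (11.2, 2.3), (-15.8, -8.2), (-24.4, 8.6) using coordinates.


Area = |x_A(y_B-y_C) + x_B(y_C-y_A) + x_C(y_A-y_B)|/2
= |(-188.16) + (-99.54) + (-256.2)|/2
= 543.9/2 = 271.95

271.95


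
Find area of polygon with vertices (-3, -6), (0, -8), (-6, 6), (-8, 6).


Shoelace sum: ((-3)*(-8) - 0*(-6)) + (0*6 - (-6)*(-8)) + ((-6)*6 - (-8)*6) + ((-8)*(-6) - (-3)*6)
= 54
Area = |54|/2 = 27

27


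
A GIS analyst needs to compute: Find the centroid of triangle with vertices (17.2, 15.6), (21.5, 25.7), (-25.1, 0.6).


Centroid = ((x_A+x_B+x_C)/3, (y_A+y_B+y_C)/3)
= ((17.2+21.5+(-25.1))/3, (15.6+25.7+0.6)/3)
= (4.5333, 13.9667)

(4.5333, 13.9667)


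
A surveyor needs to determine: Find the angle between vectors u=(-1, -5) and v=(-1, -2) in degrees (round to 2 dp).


u.v = 11, |u| = sqrt(26) = 5.099, |v| = sqrt(5) = 2.2361
cos(theta) = u.v/(|u||v|) = 11/sqrt(130) = 0.964764
theta = acos(0.964764) = 15.26 degrees

15.26 degrees


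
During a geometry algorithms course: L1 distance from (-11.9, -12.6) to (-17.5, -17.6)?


|(-11.9)-(-17.5)| + |(-12.6)-(-17.6)| = 5.6 + 5 = 10.6

10.6


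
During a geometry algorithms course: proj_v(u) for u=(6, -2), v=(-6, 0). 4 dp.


u.v = -36, |v| = sqrt(36) = 6
Scalar projection = u.v / |v| = -36 / sqrt(36) = -6

-6


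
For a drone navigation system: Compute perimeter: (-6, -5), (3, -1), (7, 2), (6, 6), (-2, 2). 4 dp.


Sides: (-6, -5)->(3, -1): sqrt(97) = 9.848858, (3, -1)->(7, 2): sqrt(25) = 5, (7, 2)->(6, 6): sqrt(17) = 4.123106, (6, 6)->(-2, 2): sqrt(80) = 8.944272, (-2, 2)->(-6, -5): sqrt(65) = 8.062258
Sum = 35.978494
Perimeter = 35.9785

35.9785


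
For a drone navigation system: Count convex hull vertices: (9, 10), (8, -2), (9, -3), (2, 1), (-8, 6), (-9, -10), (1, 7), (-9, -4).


Convex hull vertices (CCW): (-9, -10), (9, -3), (9, 10), (-8, 6), (-9, -4)
Count = 5

5


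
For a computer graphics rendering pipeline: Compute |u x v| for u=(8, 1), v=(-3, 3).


|u x v| = |8*3 - 1*(-3)|
= |24 - (-3)| = 27

27


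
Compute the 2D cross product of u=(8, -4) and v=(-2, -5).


u x v = u_x*v_y - u_y*v_x = 8*(-5) - (-4)*(-2)
= (-40) - 8 = -48

-48


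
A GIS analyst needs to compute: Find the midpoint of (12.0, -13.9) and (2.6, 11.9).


M = ((12+2.6)/2, ((-13.9)+11.9)/2)
= (7.3, -1)

(7.3, -1)


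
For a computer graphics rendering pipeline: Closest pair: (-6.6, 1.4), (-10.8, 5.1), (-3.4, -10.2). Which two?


d(P0,P1) = 5.5973, d(P0,P2) = 12.0333, d(P1,P2) = 16.9956
Closest: P0 and P1

Closest pair: (-6.6, 1.4) and (-10.8, 5.1), distance = 5.5973


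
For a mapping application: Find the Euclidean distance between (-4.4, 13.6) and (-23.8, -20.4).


dx=-19.4, dy=-34
d^2 = (-19.4)^2 + (-34)^2 = 1532.36
d = sqrt(1532.36) = 39.1454

39.1454


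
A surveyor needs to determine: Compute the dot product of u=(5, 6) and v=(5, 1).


u . v = u_x*v_x + u_y*v_y = 5*5 + 6*1
= 25 + 6 = 31

31


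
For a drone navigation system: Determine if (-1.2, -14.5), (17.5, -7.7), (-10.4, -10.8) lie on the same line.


Cross product: (17.5-(-1.2))*((-10.8)-(-14.5)) - ((-7.7)-(-14.5))*((-10.4)-(-1.2))
= 131.75

No, not collinear


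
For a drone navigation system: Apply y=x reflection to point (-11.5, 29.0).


Reflection over y=x: (x,y) -> (y,x)
(-11.5, 29) -> (29, -11.5)

(29, -11.5)


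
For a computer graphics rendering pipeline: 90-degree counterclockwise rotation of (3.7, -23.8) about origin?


90° CCW: (x,y) -> (-y, x)
(3.7,-23.8) -> (23.8, 3.7)

(23.8, 3.7)


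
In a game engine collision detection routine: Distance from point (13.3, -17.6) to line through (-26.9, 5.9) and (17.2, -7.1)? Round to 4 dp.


|cross product| = 513.75
|line direction| = sqrt(2113.81) = 45.9762
Distance = 513.75/sqrt(2113.81) = 11.1743

11.1743


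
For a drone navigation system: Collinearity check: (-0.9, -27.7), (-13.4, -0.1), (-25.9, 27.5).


Cross product: ((-13.4)-(-0.9))*(27.5-(-27.7)) - ((-0.1)-(-27.7))*((-25.9)-(-0.9))
= 0

Yes, collinear


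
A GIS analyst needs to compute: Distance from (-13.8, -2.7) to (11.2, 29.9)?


dx=25, dy=32.6
d^2 = 25^2 + 32.6^2 = 1687.76
d = sqrt(1687.76) = 41.0824

41.0824


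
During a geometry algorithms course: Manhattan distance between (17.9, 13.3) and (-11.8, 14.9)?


|17.9-(-11.8)| + |13.3-14.9| = 29.7 + 1.6 = 31.3

31.3


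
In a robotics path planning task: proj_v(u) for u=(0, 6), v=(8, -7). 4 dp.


u.v = -42, |v| = sqrt(113) = 10.6301
Scalar projection = u.v / |v| = -42 / sqrt(113) = -3.951

-3.951


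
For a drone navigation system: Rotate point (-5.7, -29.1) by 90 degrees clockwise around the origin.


90° CW: (x,y) -> (y, -x)
(-5.7,-29.1) -> (-29.1, 5.7)

(-29.1, 5.7)


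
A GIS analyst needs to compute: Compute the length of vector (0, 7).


|u| = sqrt(0^2 + 7^2) = sqrt(49) = 7

7


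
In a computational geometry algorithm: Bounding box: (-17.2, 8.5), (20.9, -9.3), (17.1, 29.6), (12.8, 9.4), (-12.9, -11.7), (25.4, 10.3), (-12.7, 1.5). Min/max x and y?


x range: [-17.2, 25.4]
y range: [-11.7, 29.6]
Bounding box: (-17.2,-11.7) to (25.4,29.6)

(-17.2,-11.7) to (25.4,29.6)


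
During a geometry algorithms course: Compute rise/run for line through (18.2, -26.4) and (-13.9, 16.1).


slope = (y2-y1)/(x2-x1) = (16.1-(-26.4))/((-13.9)-18.2) = 42.5/(-32.1) = -1.324

-1.324


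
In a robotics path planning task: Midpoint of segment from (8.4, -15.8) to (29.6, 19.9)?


M = ((8.4+29.6)/2, ((-15.8)+19.9)/2)
= (19, 2.05)

(19, 2.05)


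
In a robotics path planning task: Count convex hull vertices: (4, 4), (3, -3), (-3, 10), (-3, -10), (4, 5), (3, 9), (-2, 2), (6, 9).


Convex hull vertices (CCW): (-3, -10), (3, -3), (6, 9), (-3, 10)
Count = 4

4


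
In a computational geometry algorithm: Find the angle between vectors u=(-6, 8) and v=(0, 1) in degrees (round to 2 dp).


u.v = 8, |u| = sqrt(100) = 10, |v| = sqrt(1) = 1
cos(theta) = u.v/(|u||v|) = 8/sqrt(100) = 0.8
theta = acos(0.8) = 36.87 degrees

36.87 degrees


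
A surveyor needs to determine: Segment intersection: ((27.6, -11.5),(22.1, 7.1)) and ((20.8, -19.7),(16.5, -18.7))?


Cross products: d1=-42.06, d2=-116.54, d3=171.58, d4=246.06
d1*d2 < 0 and d3*d4 < 0? no

No, they don't intersect


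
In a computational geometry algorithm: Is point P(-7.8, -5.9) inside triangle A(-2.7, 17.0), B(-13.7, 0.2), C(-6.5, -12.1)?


Cross products: AB x AP = 166.22, BC x BP = 28.65, CA x CP = 61.39
All same sign? yes

Yes, inside


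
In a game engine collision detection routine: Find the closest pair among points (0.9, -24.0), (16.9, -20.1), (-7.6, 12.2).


d(P0,P1) = 16.4685, d(P0,P2) = 37.1845, d(P1,P2) = 40.5406
Closest: P0 and P1

Closest pair: (0.9, -24.0) and (16.9, -20.1), distance = 16.4685


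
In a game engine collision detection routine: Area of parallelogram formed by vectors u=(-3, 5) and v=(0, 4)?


|u x v| = |(-3)*4 - 5*0|
= |(-12) - 0| = 12

12


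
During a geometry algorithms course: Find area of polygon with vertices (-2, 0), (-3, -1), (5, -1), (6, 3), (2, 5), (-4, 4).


Shoelace sum: ((-2)*(-1) - (-3)*0) + ((-3)*(-1) - 5*(-1)) + (5*3 - 6*(-1)) + (6*5 - 2*3) + (2*4 - (-4)*5) + ((-4)*0 - (-2)*4)
= 91
Area = |91|/2 = 45.5

45.5


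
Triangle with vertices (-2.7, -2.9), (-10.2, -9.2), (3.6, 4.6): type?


Side lengths squared: AB^2=95.94, BC^2=380.88, CA^2=95.94
Sorted: [95.94, 95.94, 380.88]
By sides: Isosceles, By angles: Obtuse

Isosceles, Obtuse


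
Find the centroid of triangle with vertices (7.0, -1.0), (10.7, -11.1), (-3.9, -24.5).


Centroid = ((x_A+x_B+x_C)/3, (y_A+y_B+y_C)/3)
= ((7+10.7+(-3.9))/3, ((-1)+(-11.1)+(-24.5))/3)
= (4.6, -12.2)

(4.6, -12.2)


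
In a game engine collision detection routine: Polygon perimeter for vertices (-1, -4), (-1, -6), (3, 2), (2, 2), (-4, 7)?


Sides: (-1, -4)->(-1, -6): sqrt(4) = 2, (-1, -6)->(3, 2): sqrt(80) = 8.944272, (3, 2)->(2, 2): sqrt(1) = 1, (2, 2)->(-4, 7): sqrt(61) = 7.81025, (-4, 7)->(-1, -4): sqrt(130) = 11.401754
Sum = 31.156276
Perimeter = 31.1563

31.1563


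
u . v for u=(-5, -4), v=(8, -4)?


u . v = u_x*v_x + u_y*v_y = (-5)*8 + (-4)*(-4)
= (-40) + 16 = -24

-24


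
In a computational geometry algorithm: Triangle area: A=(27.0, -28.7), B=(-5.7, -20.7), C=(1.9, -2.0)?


Area = |x_A(y_B-y_C) + x_B(y_C-y_A) + x_C(y_A-y_B)|/2
= |(-504.9) + (-152.19) + (-15.2)|/2
= 672.29/2 = 336.145

336.145


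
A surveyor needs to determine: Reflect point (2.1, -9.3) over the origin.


Reflection over origin: (x,y) -> (-x,-y)
(2.1, -9.3) -> (-2.1, 9.3)

(-2.1, 9.3)


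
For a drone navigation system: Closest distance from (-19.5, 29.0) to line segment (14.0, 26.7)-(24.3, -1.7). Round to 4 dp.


Project P onto AB: t = 0 (clamped to [0,1])
Closest point on segment: (14, 26.7)
Distance: 33.5789

33.5789


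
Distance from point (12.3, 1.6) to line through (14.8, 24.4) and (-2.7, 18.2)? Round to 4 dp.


|cross product| = 383.5
|line direction| = sqrt(344.69) = 18.5658
Distance = 383.5/sqrt(344.69) = 20.6562

20.6562


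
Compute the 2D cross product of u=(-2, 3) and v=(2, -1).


u x v = u_x*v_y - u_y*v_x = (-2)*(-1) - 3*2
= 2 - 6 = -4

-4


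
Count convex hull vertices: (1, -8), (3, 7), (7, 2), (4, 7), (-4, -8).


Convex hull vertices (CCW): (-4, -8), (1, -8), (7, 2), (4, 7), (3, 7)
Count = 5

5


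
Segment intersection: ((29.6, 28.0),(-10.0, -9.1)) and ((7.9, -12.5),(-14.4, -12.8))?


Cross products: d1=-896.64, d2=-81.19, d3=798.73, d4=-16.72
d1*d2 < 0 and d3*d4 < 0? no

No, they don't intersect


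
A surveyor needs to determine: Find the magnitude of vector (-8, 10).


|u| = sqrt((-8)^2 + 10^2) = sqrt(164) = 12.8062

12.8062


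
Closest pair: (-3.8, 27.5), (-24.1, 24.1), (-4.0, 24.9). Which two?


d(P0,P1) = 20.5828, d(P0,P2) = 2.6077, d(P1,P2) = 20.1159
Closest: P0 and P2

Closest pair: (-3.8, 27.5) and (-4.0, 24.9), distance = 2.6077


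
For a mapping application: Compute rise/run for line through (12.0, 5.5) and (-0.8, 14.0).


slope = (y2-y1)/(x2-x1) = (14-5.5)/((-0.8)-12) = 8.5/(-12.8) = -0.6641

-0.6641


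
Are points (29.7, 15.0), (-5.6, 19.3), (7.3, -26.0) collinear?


Cross product: ((-5.6)-29.7)*((-26)-15) - (19.3-15)*(7.3-29.7)
= 1543.62

No, not collinear


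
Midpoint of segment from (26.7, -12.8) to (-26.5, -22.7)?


M = ((26.7+(-26.5))/2, ((-12.8)+(-22.7))/2)
= (0.1, -17.75)

(0.1, -17.75)


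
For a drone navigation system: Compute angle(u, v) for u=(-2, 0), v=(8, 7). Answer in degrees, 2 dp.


u.v = -16, |u| = sqrt(4) = 2, |v| = sqrt(113) = 10.6301
cos(theta) = u.v/(|u||v|) = -16/sqrt(452) = -0.752577
theta = acos(-0.752577) = 138.81 degrees

138.81 degrees


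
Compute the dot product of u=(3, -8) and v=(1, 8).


u . v = u_x*v_x + u_y*v_y = 3*1 + (-8)*8
= 3 + (-64) = -61

-61


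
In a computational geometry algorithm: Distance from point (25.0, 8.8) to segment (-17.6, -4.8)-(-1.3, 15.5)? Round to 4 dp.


Project P onto AB: t = 1 (clamped to [0,1])
Closest point on segment: (-1.3, 15.5)
Distance: 27.14

27.14


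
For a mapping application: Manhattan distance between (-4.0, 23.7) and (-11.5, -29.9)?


|(-4)-(-11.5)| + |23.7-(-29.9)| = 7.5 + 53.6 = 61.1

61.1


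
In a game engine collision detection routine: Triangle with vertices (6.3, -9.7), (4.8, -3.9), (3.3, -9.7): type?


Side lengths squared: AB^2=35.89, BC^2=35.89, CA^2=9
Sorted: [9, 35.89, 35.89]
By sides: Isosceles, By angles: Acute

Isosceles, Acute


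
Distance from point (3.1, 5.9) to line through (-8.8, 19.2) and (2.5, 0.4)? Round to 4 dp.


|cross product| = 73.43
|line direction| = sqrt(481.13) = 21.9347
Distance = 73.43/sqrt(481.13) = 3.3477

3.3477


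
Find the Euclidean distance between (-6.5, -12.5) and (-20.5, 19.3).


dx=-14, dy=31.8
d^2 = (-14)^2 + 31.8^2 = 1207.24
d = sqrt(1207.24) = 34.7454

34.7454


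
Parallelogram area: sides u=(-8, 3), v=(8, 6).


|u x v| = |(-8)*6 - 3*8|
= |(-48) - 24| = 72

72


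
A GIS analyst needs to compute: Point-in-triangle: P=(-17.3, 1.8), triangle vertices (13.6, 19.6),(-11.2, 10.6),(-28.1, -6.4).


Cross products: AB x AP = 163.34, BC x BP = 45.02, CA x CP = 61.14
All same sign? yes

Yes, inside


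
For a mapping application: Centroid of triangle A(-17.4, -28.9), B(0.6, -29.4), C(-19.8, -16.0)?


Centroid = ((x_A+x_B+x_C)/3, (y_A+y_B+y_C)/3)
= (((-17.4)+0.6+(-19.8))/3, ((-28.9)+(-29.4)+(-16))/3)
= (-12.2, -24.7667)

(-12.2, -24.7667)


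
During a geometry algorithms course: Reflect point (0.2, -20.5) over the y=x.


Reflection over y=x: (x,y) -> (y,x)
(0.2, -20.5) -> (-20.5, 0.2)

(-20.5, 0.2)


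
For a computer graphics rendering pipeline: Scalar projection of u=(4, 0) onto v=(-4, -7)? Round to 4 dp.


u.v = -16, |v| = sqrt(65) = 8.0623
Scalar projection = u.v / |v| = -16 / sqrt(65) = -1.9846

-1.9846


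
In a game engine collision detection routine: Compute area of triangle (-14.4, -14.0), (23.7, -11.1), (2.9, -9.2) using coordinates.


Area = |x_A(y_B-y_C) + x_B(y_C-y_A) + x_C(y_A-y_B)|/2
= |27.36 + 113.76 + (-8.41)|/2
= 132.71/2 = 66.355

66.355


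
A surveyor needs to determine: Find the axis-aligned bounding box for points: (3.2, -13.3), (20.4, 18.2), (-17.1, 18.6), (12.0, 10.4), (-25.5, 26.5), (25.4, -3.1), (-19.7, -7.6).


x range: [-25.5, 25.4]
y range: [-13.3, 26.5]
Bounding box: (-25.5,-13.3) to (25.4,26.5)

(-25.5,-13.3) to (25.4,26.5)


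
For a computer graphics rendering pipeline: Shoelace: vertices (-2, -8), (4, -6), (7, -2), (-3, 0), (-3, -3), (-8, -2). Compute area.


Shoelace sum: ((-2)*(-6) - 4*(-8)) + (4*(-2) - 7*(-6)) + (7*0 - (-3)*(-2)) + ((-3)*(-3) - (-3)*0) + ((-3)*(-2) - (-8)*(-3)) + ((-8)*(-8) - (-2)*(-2))
= 123
Area = |123|/2 = 61.5

61.5


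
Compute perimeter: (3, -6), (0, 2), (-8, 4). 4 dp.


Sides: (3, -6)->(0, 2): sqrt(73) = 8.544004, (0, 2)->(-8, 4): sqrt(68) = 8.246211, (-8, 4)->(3, -6): sqrt(221) = 14.866069
Sum = 31.656284
Perimeter = 31.6563

31.6563


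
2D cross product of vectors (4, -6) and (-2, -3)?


u x v = u_x*v_y - u_y*v_x = 4*(-3) - (-6)*(-2)
= (-12) - 12 = -24

-24


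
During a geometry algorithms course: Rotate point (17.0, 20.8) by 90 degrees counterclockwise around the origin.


90° CCW: (x,y) -> (-y, x)
(17,20.8) -> (-20.8, 17)

(-20.8, 17)


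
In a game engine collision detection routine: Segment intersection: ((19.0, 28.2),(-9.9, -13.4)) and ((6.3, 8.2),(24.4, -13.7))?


Cross products: d1=640.13, d2=-745.74, d3=49.68, d4=1435.55
d1*d2 < 0 and d3*d4 < 0? no

No, they don't intersect


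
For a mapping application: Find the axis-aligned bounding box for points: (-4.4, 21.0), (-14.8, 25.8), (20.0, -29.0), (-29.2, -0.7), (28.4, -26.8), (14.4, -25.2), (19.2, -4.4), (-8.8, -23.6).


x range: [-29.2, 28.4]
y range: [-29, 25.8]
Bounding box: (-29.2,-29) to (28.4,25.8)

(-29.2,-29) to (28.4,25.8)


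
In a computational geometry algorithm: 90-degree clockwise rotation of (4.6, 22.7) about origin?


90° CW: (x,y) -> (y, -x)
(4.6,22.7) -> (22.7, -4.6)

(22.7, -4.6)


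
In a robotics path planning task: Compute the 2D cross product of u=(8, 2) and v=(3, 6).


u x v = u_x*v_y - u_y*v_x = 8*6 - 2*3
= 48 - 6 = 42

42


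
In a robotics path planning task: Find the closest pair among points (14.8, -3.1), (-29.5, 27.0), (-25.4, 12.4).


d(P0,P1) = 53.5584, d(P0,P2) = 43.0847, d(P1,P2) = 15.1648
Closest: P1 and P2

Closest pair: (-29.5, 27.0) and (-25.4, 12.4), distance = 15.1648


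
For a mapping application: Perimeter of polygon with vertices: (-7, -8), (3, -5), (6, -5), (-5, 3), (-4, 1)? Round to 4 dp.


Sides: (-7, -8)->(3, -5): sqrt(109) = 10.440307, (3, -5)->(6, -5): sqrt(9) = 3, (6, -5)->(-5, 3): sqrt(185) = 13.601471, (-5, 3)->(-4, 1): sqrt(5) = 2.236068, (-4, 1)->(-7, -8): sqrt(90) = 9.486833
Sum = 38.764679
Perimeter = 38.7647

38.7647


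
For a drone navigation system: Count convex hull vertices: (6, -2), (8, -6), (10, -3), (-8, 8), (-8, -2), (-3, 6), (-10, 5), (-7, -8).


Convex hull vertices (CCW): (-10, 5), (-7, -8), (8, -6), (10, -3), (-3, 6), (-8, 8)
Count = 6

6


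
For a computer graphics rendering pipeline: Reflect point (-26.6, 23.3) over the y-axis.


Reflection over y-axis: (x,y) -> (-x,y)
(-26.6, 23.3) -> (26.6, 23.3)

(26.6, 23.3)


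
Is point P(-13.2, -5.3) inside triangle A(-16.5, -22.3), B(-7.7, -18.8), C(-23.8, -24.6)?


Cross products: AB x AP = 138.05, BC x BP = -249.25, CA x CP = 116.51
All same sign? no

No, outside


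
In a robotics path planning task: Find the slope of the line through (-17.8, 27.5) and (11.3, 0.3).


slope = (y2-y1)/(x2-x1) = (0.3-27.5)/(11.3-(-17.8)) = (-27.2)/29.1 = -0.9347

-0.9347


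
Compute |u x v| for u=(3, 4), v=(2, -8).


|u x v| = |3*(-8) - 4*2|
= |(-24) - 8| = 32

32


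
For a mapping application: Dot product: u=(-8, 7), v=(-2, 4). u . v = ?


u . v = u_x*v_x + u_y*v_y = (-8)*(-2) + 7*4
= 16 + 28 = 44

44


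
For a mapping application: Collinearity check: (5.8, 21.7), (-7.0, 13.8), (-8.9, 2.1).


Cross product: ((-7)-5.8)*(2.1-21.7) - (13.8-21.7)*((-8.9)-5.8)
= 134.75

No, not collinear


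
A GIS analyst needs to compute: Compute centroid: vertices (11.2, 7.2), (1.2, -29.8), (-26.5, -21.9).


Centroid = ((x_A+x_B+x_C)/3, (y_A+y_B+y_C)/3)
= ((11.2+1.2+(-26.5))/3, (7.2+(-29.8)+(-21.9))/3)
= (-4.7, -14.8333)

(-4.7, -14.8333)


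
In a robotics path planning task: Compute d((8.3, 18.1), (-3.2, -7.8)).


dx=-11.5, dy=-25.9
d^2 = (-11.5)^2 + (-25.9)^2 = 803.06
d = sqrt(803.06) = 28.3383

28.3383


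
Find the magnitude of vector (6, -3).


|u| = sqrt(6^2 + (-3)^2) = sqrt(45) = 6.7082

6.7082


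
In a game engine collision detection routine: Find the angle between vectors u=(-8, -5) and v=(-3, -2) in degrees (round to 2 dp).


u.v = 34, |u| = sqrt(89) = 9.434, |v| = sqrt(13) = 3.6056
cos(theta) = u.v/(|u||v|) = 34/sqrt(1157) = 0.999568
theta = acos(0.999568) = 1.68 degrees

1.68 degrees


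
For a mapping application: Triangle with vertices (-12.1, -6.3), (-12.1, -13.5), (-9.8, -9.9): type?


Side lengths squared: AB^2=51.84, BC^2=18.25, CA^2=18.25
Sorted: [18.25, 18.25, 51.84]
By sides: Isosceles, By angles: Obtuse

Isosceles, Obtuse


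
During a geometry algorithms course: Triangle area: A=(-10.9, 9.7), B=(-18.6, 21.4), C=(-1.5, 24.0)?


Area = |x_A(y_B-y_C) + x_B(y_C-y_A) + x_C(y_A-y_B)|/2
= |28.34 + (-265.98) + 17.55|/2
= 220.09/2 = 110.045

110.045


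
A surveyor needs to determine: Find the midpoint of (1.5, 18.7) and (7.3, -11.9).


M = ((1.5+7.3)/2, (18.7+(-11.9))/2)
= (4.4, 3.4)

(4.4, 3.4)


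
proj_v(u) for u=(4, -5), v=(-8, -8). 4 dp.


u.v = 8, |v| = sqrt(128) = 11.3137
Scalar projection = u.v / |v| = 8 / sqrt(128) = 0.7071

0.7071


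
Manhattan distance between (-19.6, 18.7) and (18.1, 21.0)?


|(-19.6)-18.1| + |18.7-21| = 37.7 + 2.3 = 40

40


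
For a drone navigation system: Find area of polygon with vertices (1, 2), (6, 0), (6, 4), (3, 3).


Shoelace sum: (1*0 - 6*2) + (6*4 - 6*0) + (6*3 - 3*4) + (3*2 - 1*3)
= 21
Area = |21|/2 = 10.5

10.5


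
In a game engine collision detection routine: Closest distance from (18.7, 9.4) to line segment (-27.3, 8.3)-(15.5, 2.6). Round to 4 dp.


Project P onto AB: t = 1 (clamped to [0,1])
Closest point on segment: (15.5, 2.6)
Distance: 7.5153

7.5153


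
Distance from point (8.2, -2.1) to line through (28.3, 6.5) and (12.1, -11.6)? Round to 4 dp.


|cross product| = 224.49
|line direction| = sqrt(590.05) = 24.2909
Distance = 224.49/sqrt(590.05) = 9.2417

9.2417


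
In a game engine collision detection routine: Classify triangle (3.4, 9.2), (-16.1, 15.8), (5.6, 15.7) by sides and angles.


Side lengths squared: AB^2=423.81, BC^2=470.9, CA^2=47.09
Sorted: [47.09, 423.81, 470.9]
By sides: Scalene, By angles: Right

Scalene, Right


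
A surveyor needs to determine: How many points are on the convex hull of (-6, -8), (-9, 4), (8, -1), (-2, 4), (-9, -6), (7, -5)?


Convex hull vertices (CCW): (-9, -6), (-6, -8), (7, -5), (8, -1), (-2, 4), (-9, 4)
Count = 6

6


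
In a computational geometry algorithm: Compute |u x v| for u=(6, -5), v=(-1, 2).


|u x v| = |6*2 - (-5)*(-1)|
= |12 - 5| = 7

7


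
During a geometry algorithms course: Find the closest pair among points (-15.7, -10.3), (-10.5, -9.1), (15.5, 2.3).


d(P0,P1) = 5.3367, d(P0,P2) = 33.6482, d(P1,P2) = 28.3894
Closest: P0 and P1

Closest pair: (-15.7, -10.3) and (-10.5, -9.1), distance = 5.3367


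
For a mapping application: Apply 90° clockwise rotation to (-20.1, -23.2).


90° CW: (x,y) -> (y, -x)
(-20.1,-23.2) -> (-23.2, 20.1)

(-23.2, 20.1)


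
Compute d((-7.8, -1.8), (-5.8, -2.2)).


dx=2, dy=-0.4
d^2 = 2^2 + (-0.4)^2 = 4.16
d = sqrt(4.16) = 2.0396

2.0396


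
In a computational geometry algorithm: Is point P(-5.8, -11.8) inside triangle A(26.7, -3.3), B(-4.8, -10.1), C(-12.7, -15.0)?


Cross products: AB x AP = 46.75, BC x BP = 8.53, CA x CP = 45.35
All same sign? yes

Yes, inside


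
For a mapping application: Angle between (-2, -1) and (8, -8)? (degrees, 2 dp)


u.v = -8, |u| = sqrt(5) = 2.2361, |v| = sqrt(128) = 11.3137
cos(theta) = u.v/(|u||v|) = -8/sqrt(640) = -0.316228
theta = acos(-0.316228) = 108.43 degrees

108.43 degrees


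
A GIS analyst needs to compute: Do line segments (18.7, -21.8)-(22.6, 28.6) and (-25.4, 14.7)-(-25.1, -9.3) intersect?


Cross products: d1=1047.45, d2=1156.17, d3=2364.99, d4=2256.27
d1*d2 < 0 and d3*d4 < 0? no

No, they don't intersect


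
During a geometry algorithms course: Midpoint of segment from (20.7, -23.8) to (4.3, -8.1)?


M = ((20.7+4.3)/2, ((-23.8)+(-8.1))/2)
= (12.5, -15.95)

(12.5, -15.95)


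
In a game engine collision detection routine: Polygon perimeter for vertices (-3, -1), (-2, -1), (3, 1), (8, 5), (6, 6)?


Sides: (-3, -1)->(-2, -1): sqrt(1) = 1, (-2, -1)->(3, 1): sqrt(29) = 5.385165, (3, 1)->(8, 5): sqrt(41) = 6.403124, (8, 5)->(6, 6): sqrt(5) = 2.236068, (6, 6)->(-3, -1): sqrt(130) = 11.401754
Sum = 26.426111
Perimeter = 26.4261

26.4261


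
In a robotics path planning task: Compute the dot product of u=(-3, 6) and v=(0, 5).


u . v = u_x*v_x + u_y*v_y = (-3)*0 + 6*5
= 0 + 30 = 30

30


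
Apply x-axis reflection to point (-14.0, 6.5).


Reflection over x-axis: (x,y) -> (x,-y)
(-14, 6.5) -> (-14, -6.5)

(-14, -6.5)


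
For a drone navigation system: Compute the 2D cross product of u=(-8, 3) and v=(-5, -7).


u x v = u_x*v_y - u_y*v_x = (-8)*(-7) - 3*(-5)
= 56 - (-15) = 71

71


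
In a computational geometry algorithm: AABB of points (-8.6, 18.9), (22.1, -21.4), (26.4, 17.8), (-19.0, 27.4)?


x range: [-19, 26.4]
y range: [-21.4, 27.4]
Bounding box: (-19,-21.4) to (26.4,27.4)

(-19,-21.4) to (26.4,27.4)


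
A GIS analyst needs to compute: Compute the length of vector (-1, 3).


|u| = sqrt((-1)^2 + 3^2) = sqrt(10) = 3.1623

3.1623


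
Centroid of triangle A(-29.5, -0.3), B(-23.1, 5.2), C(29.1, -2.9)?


Centroid = ((x_A+x_B+x_C)/3, (y_A+y_B+y_C)/3)
= (((-29.5)+(-23.1)+29.1)/3, ((-0.3)+5.2+(-2.9))/3)
= (-7.8333, 0.6667)

(-7.8333, 0.6667)


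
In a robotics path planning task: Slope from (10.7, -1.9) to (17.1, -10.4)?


slope = (y2-y1)/(x2-x1) = ((-10.4)-(-1.9))/(17.1-10.7) = (-8.5)/6.4 = -1.3281

-1.3281


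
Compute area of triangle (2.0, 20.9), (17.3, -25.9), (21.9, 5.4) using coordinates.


Area = |x_A(y_B-y_C) + x_B(y_C-y_A) + x_C(y_A-y_B)|/2
= |(-62.6) + (-268.15) + 1024.92|/2
= 694.17/2 = 347.085

347.085


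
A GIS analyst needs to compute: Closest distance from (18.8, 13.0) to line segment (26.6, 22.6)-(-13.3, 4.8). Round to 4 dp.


Project P onto AB: t = 0.2526 (clamped to [0,1])
Closest point on segment: (16.5228, 18.1044)
Distance: 5.5893

5.5893


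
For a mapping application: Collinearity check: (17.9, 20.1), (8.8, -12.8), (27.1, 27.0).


Cross product: (8.8-17.9)*(27-20.1) - ((-12.8)-20.1)*(27.1-17.9)
= 239.89

No, not collinear


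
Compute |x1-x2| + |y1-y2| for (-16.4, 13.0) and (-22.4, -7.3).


|(-16.4)-(-22.4)| + |13-(-7.3)| = 6 + 20.3 = 26.3

26.3


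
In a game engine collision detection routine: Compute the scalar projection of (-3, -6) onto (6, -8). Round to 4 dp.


u.v = 30, |v| = sqrt(100) = 10
Scalar projection = u.v / |v| = 30 / sqrt(100) = 3

3


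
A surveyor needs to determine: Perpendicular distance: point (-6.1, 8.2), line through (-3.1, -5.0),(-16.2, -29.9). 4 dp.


|cross product| = 247.62
|line direction| = sqrt(791.62) = 28.1357
Distance = 247.62/sqrt(791.62) = 8.8009

8.8009


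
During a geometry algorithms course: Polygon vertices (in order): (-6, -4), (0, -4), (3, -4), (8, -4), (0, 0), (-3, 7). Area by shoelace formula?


Shoelace sum: ((-6)*(-4) - 0*(-4)) + (0*(-4) - 3*(-4)) + (3*(-4) - 8*(-4)) + (8*0 - 0*(-4)) + (0*7 - (-3)*0) + ((-3)*(-4) - (-6)*7)
= 110
Area = |110|/2 = 55

55


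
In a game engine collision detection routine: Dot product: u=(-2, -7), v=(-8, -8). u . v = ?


u . v = u_x*v_x + u_y*v_y = (-2)*(-8) + (-7)*(-8)
= 16 + 56 = 72

72


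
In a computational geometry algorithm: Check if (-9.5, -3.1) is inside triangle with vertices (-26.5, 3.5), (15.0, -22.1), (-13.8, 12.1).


Cross products: AB x AP = 161.3, BC x BP = 290.7, CA x CP = 230.02
All same sign? yes

Yes, inside


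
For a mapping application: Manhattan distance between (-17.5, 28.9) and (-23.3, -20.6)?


|(-17.5)-(-23.3)| + |28.9-(-20.6)| = 5.8 + 49.5 = 55.3

55.3


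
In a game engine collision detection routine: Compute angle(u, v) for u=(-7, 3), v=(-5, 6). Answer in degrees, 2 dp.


u.v = 53, |u| = sqrt(58) = 7.6158, |v| = sqrt(61) = 7.8102
cos(theta) = u.v/(|u||v|) = 53/sqrt(3538) = 0.891039
theta = acos(0.891039) = 27 degrees

27 degrees
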